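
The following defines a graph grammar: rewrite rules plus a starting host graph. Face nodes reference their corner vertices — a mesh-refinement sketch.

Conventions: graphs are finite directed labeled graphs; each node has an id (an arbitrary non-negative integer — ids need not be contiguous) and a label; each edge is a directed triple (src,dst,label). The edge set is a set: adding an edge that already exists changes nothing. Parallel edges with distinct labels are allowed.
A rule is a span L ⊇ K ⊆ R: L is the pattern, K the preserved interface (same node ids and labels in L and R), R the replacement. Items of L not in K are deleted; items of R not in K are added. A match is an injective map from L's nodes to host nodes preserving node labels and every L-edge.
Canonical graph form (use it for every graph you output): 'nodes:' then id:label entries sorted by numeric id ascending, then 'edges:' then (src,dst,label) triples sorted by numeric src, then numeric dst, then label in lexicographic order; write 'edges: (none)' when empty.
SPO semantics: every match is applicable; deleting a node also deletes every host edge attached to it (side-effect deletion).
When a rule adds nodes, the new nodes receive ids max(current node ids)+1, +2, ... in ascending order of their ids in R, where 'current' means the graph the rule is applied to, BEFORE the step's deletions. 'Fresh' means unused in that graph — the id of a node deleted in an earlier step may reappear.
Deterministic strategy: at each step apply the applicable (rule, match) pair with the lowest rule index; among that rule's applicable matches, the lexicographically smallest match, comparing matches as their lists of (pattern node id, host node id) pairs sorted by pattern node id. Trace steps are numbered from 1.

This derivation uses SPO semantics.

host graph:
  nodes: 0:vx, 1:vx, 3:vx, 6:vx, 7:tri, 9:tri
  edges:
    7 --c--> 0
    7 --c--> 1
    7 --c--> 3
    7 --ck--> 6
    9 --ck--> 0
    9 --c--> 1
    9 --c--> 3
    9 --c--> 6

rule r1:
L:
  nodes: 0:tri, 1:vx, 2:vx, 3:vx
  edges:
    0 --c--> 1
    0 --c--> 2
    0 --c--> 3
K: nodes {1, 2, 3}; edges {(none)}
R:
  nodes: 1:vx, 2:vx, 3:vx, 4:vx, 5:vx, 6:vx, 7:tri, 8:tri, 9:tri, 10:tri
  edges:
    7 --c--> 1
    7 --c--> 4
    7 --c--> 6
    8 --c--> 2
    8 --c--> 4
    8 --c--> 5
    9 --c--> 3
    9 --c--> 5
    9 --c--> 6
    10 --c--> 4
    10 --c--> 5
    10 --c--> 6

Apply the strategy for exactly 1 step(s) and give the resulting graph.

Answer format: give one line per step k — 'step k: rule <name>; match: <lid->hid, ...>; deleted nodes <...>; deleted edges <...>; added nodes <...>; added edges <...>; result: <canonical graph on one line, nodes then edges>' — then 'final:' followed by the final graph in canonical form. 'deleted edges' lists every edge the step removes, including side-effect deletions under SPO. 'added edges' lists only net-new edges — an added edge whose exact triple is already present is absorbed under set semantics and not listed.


step 1: rule r1; match: 0->7, 1->0, 2->1, 3->3; deleted nodes 7; deleted edges (7,0,c); (7,1,c); (7,3,c); (7,6,ck); added nodes 10, 11, 12, 13, 14, 15, 16; added edges (13,0,c); (13,10,c); (13,12,c); (14,1,c); (14,10,c); (14,11,c); (15,3,c); (15,11,c); (15,12,c); (16,10,c); (16,11,c); (16,12,c); result: nodes: 0:vx, 1:vx, 3:vx, 6:vx, 9:tri, 10:vx, 11:vx, 12:vx, 13:tri, 14:tri, 15:tri, 16:tri edges: (9,0,ck); (9,1,c); (9,3,c); (9,6,c); (13,0,c); (13,10,c); (13,12,c); (14,1,c); (14,10,c); (14,11,c); (15,3,c); (15,11,c); (15,12,c); (16,10,c); (16,11,c); (16,12,c)
final:
nodes: 0:vx, 1:vx, 3:vx, 6:vx, 9:tri, 10:vx, 11:vx, 12:vx, 13:tri, 14:tri, 15:tri, 16:tri
edges: (9,0,ck); (9,1,c); (9,3,c); (9,6,c); (13,0,c); (13,10,c); (13,12,c); (14,1,c); (14,10,c); (14,11,c); (15,3,c); (15,11,c); (15,12,c); (16,10,c); (16,11,c); (16,12,c)


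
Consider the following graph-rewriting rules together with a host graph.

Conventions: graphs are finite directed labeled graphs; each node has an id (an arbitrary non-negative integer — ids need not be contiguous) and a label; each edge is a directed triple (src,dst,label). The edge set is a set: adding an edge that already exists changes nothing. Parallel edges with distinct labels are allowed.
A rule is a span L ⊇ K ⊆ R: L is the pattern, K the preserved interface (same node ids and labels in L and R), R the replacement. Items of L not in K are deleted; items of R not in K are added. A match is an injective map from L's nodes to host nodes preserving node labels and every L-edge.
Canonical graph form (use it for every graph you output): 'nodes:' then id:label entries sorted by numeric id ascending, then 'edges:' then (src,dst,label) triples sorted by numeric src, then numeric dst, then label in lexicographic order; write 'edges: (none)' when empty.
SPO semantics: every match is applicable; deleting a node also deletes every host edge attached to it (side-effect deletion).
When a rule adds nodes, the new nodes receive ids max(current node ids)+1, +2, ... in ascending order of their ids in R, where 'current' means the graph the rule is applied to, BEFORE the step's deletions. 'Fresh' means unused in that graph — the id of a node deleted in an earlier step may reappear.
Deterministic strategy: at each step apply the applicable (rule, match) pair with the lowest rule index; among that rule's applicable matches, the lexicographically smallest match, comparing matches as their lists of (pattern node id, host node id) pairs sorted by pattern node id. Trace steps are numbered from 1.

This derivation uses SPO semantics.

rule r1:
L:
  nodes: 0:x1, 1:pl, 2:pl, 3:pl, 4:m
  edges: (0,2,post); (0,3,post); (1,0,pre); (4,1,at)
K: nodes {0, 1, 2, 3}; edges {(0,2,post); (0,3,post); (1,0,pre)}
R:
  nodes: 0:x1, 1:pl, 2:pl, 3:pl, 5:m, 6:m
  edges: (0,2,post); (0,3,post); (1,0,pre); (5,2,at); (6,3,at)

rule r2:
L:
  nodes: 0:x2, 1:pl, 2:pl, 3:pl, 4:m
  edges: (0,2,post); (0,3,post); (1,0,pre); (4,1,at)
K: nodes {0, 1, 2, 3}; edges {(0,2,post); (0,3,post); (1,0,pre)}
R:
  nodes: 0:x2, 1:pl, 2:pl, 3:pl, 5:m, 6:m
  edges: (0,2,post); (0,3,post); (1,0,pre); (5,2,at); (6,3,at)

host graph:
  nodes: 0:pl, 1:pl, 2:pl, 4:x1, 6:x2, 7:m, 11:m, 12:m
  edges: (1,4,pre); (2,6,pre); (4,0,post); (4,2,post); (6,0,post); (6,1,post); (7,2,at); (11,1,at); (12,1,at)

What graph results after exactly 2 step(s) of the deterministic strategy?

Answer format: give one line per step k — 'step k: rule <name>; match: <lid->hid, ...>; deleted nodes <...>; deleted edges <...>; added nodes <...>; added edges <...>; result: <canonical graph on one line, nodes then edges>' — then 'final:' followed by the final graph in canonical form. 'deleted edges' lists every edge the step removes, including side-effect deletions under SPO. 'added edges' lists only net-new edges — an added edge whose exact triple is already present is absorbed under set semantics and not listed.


step 1: rule r1; match: 0->4, 1->1, 2->0, 3->2, 4->11; deleted nodes 11; deleted edges (11,1,at); added nodes 13, 14; added edges (13,0,at); (14,2,at); result: nodes: 0:pl, 1:pl, 2:pl, 4:x1, 6:x2, 7:m, 12:m, 13:m, 14:m edges: (1,4,pre); (2,6,pre); (4,0,post); (4,2,post); (6,0,post); (6,1,post); (7,2,at); (12,1,at); (13,0,at); (14,2,at)
step 2: rule r1; match: 0->4, 1->1, 2->0, 3->2, 4->12; deleted nodes 12; deleted edges (12,1,at); added nodes 15, 16; added edges (15,0,at); (16,2,at); result: nodes: 0:pl, 1:pl, 2:pl, 4:x1, 6:x2, 7:m, 13:m, 14:m, 15:m, 16:m edges: (1,4,pre); (2,6,pre); (4,0,post); (4,2,post); (6,0,post); (6,1,post); (7,2,at); (13,0,at); (14,2,at); (15,0,at); (16,2,at)
final:
nodes: 0:pl, 1:pl, 2:pl, 4:x1, 6:x2, 7:m, 13:m, 14:m, 15:m, 16:m
edges: (1,4,pre); (2,6,pre); (4,0,post); (4,2,post); (6,0,post); (6,1,post); (7,2,at); (13,0,at); (14,2,at); (15,0,at); (16,2,at)


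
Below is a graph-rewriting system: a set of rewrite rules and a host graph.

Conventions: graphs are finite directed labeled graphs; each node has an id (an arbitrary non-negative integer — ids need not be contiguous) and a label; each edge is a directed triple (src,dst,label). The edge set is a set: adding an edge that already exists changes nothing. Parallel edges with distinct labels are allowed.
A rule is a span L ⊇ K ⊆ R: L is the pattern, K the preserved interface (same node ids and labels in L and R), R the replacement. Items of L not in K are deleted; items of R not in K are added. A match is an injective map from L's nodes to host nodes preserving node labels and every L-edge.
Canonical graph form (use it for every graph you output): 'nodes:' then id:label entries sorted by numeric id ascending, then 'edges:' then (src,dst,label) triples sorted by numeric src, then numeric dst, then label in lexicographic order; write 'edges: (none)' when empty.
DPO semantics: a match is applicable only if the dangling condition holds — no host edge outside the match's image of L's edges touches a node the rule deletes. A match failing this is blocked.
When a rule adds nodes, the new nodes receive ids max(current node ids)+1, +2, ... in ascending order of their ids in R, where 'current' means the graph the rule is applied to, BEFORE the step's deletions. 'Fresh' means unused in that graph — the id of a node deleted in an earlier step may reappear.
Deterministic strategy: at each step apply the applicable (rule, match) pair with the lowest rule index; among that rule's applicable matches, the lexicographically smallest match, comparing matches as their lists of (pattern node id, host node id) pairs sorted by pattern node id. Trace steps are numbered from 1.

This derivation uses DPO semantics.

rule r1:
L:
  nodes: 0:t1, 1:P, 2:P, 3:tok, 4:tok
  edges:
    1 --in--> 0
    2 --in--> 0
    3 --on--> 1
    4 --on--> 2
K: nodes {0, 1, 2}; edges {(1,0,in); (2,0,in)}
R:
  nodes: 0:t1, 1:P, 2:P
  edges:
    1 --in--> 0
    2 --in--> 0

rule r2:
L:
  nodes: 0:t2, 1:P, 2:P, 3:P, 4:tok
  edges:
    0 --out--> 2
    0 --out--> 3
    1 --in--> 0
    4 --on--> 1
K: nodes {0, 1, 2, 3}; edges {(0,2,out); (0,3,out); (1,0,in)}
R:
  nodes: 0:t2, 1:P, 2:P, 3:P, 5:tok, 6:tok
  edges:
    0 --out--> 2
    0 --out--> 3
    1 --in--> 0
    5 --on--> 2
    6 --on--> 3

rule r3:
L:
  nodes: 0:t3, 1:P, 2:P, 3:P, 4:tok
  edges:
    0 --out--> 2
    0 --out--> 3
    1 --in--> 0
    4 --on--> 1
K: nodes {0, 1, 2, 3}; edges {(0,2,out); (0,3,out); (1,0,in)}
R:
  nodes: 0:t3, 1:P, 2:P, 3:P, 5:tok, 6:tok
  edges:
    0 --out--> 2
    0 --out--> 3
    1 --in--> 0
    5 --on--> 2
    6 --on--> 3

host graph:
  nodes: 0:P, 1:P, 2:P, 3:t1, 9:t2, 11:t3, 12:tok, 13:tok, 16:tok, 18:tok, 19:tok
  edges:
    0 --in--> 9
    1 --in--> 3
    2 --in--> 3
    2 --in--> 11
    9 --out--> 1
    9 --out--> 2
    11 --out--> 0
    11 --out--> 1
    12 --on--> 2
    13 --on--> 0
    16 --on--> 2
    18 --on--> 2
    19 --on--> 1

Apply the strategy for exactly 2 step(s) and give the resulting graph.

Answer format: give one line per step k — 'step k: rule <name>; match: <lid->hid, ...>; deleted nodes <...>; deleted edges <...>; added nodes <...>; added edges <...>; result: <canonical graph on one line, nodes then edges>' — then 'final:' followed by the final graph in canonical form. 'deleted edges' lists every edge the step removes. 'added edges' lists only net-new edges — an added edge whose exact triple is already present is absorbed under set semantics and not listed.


step 1: rule r1; match: 0->3, 1->1, 2->2, 3->19, 4->12; deleted nodes 12, 19; deleted edges (12,2,on); (19,1,on); added nodes (none); added edges (none); result: nodes: 0:P, 1:P, 2:P, 3:t1, 9:t2, 11:t3, 13:tok, 16:tok, 18:tok edges: (0,9,in); (1,3,in); (2,3,in); (2,11,in); (9,1,out); (9,2,out); (11,0,out); (11,1,out); (13,0,on); (16,2,on); (18,2,on)
step 2: rule r2; match: 0->9, 1->0, 2->1, 3->2, 4->13; deleted nodes 13; deleted edges (13,0,on); added nodes 19, 20; added edges (19,1,on); (20,2,on); result: nodes: 0:P, 1:P, 2:P, 3:t1, 9:t2, 11:t3, 16:tok, 18:tok, 19:tok, 20:tok edges: (0,9,in); (1,3,in); (2,3,in); (2,11,in); (9,1,out); (9,2,out); (11,0,out); (11,1,out); (16,2,on); (18,2,on); (19,1,on); (20,2,on)
final:
nodes: 0:P, 1:P, 2:P, 3:t1, 9:t2, 11:t3, 16:tok, 18:tok, 19:tok, 20:tok
edges: (0,9,in); (1,3,in); (2,3,in); (2,11,in); (9,1,out); (9,2,out); (11,0,out); (11,1,out); (16,2,on); (18,2,on); (19,1,on); (20,2,on)


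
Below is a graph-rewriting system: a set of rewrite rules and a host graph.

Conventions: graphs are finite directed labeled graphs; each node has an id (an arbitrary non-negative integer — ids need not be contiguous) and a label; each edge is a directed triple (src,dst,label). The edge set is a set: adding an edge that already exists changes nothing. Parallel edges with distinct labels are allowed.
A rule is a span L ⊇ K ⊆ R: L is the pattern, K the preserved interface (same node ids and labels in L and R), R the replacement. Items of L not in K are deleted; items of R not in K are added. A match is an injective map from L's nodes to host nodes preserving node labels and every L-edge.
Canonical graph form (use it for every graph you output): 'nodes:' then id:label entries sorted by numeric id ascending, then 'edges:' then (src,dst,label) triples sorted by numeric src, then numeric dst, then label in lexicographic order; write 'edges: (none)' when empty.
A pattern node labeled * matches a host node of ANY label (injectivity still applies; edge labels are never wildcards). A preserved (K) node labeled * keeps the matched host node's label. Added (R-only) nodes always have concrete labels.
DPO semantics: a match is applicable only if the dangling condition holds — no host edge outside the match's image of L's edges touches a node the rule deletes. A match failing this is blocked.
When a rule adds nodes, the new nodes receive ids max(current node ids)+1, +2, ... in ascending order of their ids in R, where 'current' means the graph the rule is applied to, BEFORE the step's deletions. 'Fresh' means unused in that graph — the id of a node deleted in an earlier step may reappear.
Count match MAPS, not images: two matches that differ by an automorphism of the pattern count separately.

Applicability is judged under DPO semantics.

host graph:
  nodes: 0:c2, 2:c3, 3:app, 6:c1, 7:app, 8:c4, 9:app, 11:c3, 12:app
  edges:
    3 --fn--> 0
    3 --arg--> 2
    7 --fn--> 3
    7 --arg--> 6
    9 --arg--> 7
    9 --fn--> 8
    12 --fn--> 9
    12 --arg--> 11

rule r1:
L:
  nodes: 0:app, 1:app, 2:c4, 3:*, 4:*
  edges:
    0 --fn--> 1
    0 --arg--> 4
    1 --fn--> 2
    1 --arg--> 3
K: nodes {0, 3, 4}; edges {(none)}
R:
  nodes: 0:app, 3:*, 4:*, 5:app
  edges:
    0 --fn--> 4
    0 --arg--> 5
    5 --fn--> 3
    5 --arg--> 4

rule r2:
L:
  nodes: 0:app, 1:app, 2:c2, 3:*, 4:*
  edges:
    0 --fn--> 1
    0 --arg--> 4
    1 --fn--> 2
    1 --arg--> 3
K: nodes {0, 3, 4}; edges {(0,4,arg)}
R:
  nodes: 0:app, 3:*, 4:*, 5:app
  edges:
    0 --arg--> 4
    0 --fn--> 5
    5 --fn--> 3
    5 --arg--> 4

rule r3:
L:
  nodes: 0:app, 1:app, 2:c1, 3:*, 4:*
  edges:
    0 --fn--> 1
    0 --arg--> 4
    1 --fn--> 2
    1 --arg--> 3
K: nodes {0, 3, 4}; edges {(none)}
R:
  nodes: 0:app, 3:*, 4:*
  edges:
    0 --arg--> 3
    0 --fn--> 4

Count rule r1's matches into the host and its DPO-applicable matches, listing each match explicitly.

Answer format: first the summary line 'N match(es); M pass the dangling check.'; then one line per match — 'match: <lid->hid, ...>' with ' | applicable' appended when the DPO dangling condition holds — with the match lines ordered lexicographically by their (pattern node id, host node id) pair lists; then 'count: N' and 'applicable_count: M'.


1 match(es); 1 pass the dangling check.
match: 0->12, 1->9, 2->8, 3->7, 4->11 | applicable
count: 1
applicable_count: 1


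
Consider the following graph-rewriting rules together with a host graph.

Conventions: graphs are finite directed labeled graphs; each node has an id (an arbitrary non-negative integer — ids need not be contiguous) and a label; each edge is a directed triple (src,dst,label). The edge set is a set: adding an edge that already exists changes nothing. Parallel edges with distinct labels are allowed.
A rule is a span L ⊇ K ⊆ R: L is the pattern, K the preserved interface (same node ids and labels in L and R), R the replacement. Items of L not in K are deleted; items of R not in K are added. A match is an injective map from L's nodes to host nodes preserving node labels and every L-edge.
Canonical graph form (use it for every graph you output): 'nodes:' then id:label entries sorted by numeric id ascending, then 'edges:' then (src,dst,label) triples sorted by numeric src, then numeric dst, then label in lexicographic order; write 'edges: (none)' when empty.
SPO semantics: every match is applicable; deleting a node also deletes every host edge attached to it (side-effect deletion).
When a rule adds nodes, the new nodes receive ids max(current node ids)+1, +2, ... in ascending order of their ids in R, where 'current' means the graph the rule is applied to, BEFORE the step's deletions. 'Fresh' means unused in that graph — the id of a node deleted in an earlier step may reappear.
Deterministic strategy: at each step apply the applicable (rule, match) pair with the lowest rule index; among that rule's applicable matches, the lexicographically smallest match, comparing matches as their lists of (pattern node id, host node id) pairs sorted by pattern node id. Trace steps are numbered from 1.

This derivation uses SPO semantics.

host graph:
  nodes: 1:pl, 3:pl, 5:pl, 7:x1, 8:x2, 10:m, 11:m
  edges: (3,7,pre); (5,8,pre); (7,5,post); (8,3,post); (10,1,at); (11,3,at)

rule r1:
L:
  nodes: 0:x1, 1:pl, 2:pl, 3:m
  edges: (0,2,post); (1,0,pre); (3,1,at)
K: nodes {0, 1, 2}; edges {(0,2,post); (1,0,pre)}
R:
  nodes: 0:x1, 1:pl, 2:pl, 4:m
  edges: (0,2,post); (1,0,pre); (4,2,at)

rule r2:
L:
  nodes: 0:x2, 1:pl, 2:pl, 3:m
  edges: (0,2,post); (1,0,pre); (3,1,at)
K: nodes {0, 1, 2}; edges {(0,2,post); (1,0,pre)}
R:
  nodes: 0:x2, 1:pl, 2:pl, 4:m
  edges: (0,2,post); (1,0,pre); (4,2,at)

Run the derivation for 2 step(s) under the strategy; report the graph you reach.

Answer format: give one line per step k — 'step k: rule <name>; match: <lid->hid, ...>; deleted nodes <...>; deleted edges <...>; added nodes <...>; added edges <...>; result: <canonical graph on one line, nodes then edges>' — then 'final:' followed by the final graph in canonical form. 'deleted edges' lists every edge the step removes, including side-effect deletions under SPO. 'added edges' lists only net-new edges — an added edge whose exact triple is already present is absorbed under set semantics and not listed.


step 1: rule r1; match: 0->7, 1->3, 2->5, 3->11; deleted nodes 11; deleted edges (11,3,at); added nodes 12; added edges (12,5,at); result: nodes: 1:pl, 3:pl, 5:pl, 7:x1, 8:x2, 10:m, 12:m edges: (3,7,pre); (5,8,pre); (7,5,post); (8,3,post); (10,1,at); (12,5,at)
step 2: rule r2; match: 0->8, 1->5, 2->3, 3->12; deleted nodes 12; deleted edges (12,5,at); added nodes 13; added edges (13,3,at); result: nodes: 1:pl, 3:pl, 5:pl, 7:x1, 8:x2, 10:m, 13:m edges: (3,7,pre); (5,8,pre); (7,5,post); (8,3,post); (10,1,at); (13,3,at)
final:
nodes: 1:pl, 3:pl, 5:pl, 7:x1, 8:x2, 10:m, 13:m
edges: (3,7,pre); (5,8,pre); (7,5,post); (8,3,post); (10,1,at); (13,3,at)


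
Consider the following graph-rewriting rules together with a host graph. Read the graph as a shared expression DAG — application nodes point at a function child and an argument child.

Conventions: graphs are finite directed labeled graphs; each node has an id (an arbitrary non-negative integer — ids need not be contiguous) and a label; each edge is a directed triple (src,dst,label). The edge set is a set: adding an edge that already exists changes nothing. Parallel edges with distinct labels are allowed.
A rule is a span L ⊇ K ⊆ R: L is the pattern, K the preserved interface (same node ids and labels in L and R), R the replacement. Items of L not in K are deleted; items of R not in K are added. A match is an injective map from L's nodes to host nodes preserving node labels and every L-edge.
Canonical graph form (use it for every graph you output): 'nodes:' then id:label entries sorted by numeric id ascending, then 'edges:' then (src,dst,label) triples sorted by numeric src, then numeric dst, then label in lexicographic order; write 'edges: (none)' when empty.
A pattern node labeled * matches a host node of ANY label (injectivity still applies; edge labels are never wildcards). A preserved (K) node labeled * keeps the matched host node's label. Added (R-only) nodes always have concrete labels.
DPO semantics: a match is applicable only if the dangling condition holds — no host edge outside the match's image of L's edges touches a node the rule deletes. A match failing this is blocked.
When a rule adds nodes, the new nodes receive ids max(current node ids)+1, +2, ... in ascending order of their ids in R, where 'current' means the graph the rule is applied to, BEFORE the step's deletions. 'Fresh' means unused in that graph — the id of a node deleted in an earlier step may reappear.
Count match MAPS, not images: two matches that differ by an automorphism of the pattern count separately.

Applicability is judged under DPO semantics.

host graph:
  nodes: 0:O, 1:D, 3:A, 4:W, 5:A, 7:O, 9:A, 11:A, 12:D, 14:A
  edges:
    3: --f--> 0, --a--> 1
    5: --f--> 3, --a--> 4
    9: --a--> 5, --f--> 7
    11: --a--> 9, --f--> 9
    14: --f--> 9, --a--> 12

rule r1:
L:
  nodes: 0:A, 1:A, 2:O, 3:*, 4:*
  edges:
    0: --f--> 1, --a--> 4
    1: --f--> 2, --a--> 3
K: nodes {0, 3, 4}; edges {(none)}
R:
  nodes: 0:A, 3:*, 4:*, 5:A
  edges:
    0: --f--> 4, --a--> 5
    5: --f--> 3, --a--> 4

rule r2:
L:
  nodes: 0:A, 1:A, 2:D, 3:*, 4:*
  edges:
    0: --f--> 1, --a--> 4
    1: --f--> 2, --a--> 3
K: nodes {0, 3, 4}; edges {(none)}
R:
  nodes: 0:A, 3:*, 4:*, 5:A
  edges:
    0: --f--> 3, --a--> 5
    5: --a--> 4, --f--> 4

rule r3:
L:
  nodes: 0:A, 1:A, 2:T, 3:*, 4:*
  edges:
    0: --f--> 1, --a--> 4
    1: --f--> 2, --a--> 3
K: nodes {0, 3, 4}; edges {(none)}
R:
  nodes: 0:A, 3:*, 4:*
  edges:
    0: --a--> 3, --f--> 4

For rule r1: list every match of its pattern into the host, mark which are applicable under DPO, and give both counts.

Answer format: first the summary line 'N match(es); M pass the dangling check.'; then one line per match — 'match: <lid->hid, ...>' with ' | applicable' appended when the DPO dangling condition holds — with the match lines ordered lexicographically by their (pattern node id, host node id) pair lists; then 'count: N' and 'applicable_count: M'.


2 match(es); 1 pass the dangling check.
match: 0->5, 1->3, 2->0, 3->1, 4->4 | applicable
match: 0->14, 1->9, 2->7, 3->5, 4->12
count: 2
applicable_count: 1


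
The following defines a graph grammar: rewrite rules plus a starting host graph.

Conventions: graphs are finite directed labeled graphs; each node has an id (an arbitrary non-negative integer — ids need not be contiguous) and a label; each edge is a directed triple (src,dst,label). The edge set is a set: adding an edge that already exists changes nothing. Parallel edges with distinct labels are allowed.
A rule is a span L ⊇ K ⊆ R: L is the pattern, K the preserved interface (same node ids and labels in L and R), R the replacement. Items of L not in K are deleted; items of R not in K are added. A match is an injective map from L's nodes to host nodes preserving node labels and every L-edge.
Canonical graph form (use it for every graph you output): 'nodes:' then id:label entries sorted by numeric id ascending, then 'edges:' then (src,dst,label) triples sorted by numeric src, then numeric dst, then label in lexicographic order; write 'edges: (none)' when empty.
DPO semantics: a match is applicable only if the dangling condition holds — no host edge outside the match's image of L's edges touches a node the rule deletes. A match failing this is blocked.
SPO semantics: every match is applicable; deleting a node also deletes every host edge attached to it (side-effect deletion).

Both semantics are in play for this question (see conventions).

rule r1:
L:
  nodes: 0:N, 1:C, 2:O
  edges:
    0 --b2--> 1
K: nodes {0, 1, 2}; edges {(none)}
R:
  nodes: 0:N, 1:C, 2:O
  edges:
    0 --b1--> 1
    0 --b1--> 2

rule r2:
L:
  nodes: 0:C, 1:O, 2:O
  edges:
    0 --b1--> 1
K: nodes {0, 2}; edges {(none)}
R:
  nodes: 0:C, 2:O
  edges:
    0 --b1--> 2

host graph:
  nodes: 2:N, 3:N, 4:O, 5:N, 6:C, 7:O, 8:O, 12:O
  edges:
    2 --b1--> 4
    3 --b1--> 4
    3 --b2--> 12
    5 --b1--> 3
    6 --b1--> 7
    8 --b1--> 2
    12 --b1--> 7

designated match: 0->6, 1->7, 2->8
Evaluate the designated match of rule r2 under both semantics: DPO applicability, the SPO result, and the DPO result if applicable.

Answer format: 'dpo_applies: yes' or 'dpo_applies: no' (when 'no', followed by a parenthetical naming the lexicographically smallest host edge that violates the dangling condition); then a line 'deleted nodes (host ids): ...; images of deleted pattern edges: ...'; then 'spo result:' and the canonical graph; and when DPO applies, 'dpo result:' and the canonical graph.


dpo_applies: no
(the rule deletes node 7, which keeps host edge (12,7,b1) outside the match image — the dangling condition fails, DPO blocks; SPO proceeds and side-deletes such edges)
deleted nodes (host ids): 7; images of deleted pattern edges: (6,7,b1)
spo result:
nodes: 2:N, 3:N, 4:O, 5:N, 6:C, 8:O, 12:O
edges: (2,4,b1); (3,4,b1); (3,12,b2); (5,3,b1); (6,8,b1); (8,2,b1)


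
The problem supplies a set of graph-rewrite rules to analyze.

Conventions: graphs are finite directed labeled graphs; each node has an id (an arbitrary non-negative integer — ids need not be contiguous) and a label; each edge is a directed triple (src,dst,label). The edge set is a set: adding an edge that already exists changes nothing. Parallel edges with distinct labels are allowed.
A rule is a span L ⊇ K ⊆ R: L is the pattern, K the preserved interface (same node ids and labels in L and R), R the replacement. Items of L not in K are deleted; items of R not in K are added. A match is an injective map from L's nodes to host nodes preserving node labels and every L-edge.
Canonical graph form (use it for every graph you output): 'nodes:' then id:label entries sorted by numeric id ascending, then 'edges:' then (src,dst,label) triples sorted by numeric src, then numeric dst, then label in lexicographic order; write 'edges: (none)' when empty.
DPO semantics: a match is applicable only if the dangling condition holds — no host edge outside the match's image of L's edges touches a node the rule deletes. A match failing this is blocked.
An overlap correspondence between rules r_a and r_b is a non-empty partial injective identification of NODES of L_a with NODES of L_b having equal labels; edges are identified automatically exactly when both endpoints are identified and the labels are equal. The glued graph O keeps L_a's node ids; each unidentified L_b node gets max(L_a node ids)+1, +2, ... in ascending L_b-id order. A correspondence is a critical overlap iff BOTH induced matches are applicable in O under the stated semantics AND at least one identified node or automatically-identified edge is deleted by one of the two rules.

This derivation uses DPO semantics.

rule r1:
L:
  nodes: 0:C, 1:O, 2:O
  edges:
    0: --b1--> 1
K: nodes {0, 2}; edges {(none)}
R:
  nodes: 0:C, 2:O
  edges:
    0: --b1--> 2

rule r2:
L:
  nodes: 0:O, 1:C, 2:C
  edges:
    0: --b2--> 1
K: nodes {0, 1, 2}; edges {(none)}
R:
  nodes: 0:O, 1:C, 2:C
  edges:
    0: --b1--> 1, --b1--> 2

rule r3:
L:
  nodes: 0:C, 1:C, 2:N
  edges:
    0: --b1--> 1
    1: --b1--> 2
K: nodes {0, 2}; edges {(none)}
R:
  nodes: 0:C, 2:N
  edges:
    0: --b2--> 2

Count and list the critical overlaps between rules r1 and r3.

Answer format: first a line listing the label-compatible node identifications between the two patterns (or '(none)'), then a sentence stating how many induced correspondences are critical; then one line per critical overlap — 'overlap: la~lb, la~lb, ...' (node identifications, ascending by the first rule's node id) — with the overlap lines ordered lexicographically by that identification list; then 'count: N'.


label-compatible node identifications between L(r1) and L(r3): 0~0, 0~1
0 of the induced correspondences are critical overlaps of r1 and r3.
count: 0


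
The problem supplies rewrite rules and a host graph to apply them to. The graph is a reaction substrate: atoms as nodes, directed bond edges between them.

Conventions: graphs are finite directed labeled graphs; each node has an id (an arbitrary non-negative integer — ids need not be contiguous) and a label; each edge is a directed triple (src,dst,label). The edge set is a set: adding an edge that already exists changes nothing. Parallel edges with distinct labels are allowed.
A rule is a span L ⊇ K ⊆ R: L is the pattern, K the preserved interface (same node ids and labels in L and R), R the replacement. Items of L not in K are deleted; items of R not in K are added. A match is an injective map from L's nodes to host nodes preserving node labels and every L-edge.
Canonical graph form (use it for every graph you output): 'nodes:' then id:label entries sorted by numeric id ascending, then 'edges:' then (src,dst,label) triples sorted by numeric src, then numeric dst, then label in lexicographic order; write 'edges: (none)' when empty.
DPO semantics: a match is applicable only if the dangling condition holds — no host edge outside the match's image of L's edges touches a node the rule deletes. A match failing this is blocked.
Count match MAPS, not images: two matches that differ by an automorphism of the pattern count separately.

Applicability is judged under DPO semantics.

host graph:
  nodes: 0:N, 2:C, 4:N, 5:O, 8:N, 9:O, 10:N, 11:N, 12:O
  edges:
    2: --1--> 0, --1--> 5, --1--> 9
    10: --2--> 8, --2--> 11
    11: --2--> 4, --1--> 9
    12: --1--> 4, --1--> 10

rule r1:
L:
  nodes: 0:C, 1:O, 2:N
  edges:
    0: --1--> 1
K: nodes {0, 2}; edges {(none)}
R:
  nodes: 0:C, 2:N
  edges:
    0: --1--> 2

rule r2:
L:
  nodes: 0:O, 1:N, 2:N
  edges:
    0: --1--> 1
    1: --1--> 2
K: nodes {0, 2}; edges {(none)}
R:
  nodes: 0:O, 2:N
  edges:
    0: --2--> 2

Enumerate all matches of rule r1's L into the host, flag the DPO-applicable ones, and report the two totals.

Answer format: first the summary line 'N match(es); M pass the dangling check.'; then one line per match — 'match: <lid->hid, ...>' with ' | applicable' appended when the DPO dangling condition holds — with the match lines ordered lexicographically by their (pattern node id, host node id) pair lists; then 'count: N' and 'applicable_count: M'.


10 match(es); 5 pass the dangling check.
match: 0->2, 1->5, 2->0 | applicable
match: 0->2, 1->5, 2->4 | applicable
match: 0->2, 1->5, 2->8 | applicable
match: 0->2, 1->5, 2->10 | applicable
match: 0->2, 1->5, 2->11 | applicable
match: 0->2, 1->9, 2->0
match: 0->2, 1->9, 2->4
match: 0->2, 1->9, 2->8
match: 0->2, 1->9, 2->10
match: 0->2, 1->9, 2->11
count: 10
applicable_count: 5


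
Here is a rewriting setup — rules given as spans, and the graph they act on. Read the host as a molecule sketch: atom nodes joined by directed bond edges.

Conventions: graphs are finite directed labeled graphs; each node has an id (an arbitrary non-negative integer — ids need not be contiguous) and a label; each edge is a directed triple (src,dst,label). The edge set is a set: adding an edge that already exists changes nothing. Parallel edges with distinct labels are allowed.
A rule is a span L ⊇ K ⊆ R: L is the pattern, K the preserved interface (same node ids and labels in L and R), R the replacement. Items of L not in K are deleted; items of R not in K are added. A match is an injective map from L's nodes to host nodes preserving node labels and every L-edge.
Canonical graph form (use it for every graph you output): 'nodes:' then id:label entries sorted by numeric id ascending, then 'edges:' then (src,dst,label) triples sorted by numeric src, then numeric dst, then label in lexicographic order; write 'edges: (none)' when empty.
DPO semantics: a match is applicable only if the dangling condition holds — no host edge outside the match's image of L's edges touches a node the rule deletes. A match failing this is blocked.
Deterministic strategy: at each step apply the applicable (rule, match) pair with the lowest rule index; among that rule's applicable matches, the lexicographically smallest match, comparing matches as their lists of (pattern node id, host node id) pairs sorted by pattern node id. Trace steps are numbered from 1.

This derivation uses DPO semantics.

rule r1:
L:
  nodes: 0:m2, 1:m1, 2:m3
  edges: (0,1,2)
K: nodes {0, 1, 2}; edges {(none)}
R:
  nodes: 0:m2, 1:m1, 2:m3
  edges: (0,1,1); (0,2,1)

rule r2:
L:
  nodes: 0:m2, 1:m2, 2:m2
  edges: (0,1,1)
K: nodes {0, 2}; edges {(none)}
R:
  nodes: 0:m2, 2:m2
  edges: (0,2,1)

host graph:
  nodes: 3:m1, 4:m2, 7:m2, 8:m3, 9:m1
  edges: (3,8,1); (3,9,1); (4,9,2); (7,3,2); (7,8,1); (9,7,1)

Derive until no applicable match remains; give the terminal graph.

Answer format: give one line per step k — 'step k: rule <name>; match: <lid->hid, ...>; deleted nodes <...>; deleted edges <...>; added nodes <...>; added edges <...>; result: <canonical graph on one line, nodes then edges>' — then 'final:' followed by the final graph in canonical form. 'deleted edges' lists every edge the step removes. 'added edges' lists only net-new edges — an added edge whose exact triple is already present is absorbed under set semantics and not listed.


step 1: rule r1; match: 0->4, 1->9, 2->8; deleted nodes (none); deleted edges (4,9,2); added nodes (none); added edges (4,8,1); (4,9,1); result: nodes: 3:m1, 4:m2, 7:m2, 8:m3, 9:m1 edges: (3,8,1); (3,9,1); (4,8,1); (4,9,1); (7,3,2); (7,8,1); (9,7,1)
step 2: rule r1; match: 0->7, 1->3, 2->8; deleted nodes (none); deleted edges (7,3,2); added nodes (none); added edges (7,3,1); result: nodes: 3:m1, 4:m2, 7:m2, 8:m3, 9:m1 edges: (3,8,1); (3,9,1); (4,8,1); (4,9,1); (7,3,1); (7,8,1); (9,7,1)
final:
nodes: 3:m1, 4:m2, 7:m2, 8:m3, 9:m1
edges: (3,8,1); (3,9,1); (4,8,1); (4,9,1); (7,3,1); (7,8,1); (9,7,1)


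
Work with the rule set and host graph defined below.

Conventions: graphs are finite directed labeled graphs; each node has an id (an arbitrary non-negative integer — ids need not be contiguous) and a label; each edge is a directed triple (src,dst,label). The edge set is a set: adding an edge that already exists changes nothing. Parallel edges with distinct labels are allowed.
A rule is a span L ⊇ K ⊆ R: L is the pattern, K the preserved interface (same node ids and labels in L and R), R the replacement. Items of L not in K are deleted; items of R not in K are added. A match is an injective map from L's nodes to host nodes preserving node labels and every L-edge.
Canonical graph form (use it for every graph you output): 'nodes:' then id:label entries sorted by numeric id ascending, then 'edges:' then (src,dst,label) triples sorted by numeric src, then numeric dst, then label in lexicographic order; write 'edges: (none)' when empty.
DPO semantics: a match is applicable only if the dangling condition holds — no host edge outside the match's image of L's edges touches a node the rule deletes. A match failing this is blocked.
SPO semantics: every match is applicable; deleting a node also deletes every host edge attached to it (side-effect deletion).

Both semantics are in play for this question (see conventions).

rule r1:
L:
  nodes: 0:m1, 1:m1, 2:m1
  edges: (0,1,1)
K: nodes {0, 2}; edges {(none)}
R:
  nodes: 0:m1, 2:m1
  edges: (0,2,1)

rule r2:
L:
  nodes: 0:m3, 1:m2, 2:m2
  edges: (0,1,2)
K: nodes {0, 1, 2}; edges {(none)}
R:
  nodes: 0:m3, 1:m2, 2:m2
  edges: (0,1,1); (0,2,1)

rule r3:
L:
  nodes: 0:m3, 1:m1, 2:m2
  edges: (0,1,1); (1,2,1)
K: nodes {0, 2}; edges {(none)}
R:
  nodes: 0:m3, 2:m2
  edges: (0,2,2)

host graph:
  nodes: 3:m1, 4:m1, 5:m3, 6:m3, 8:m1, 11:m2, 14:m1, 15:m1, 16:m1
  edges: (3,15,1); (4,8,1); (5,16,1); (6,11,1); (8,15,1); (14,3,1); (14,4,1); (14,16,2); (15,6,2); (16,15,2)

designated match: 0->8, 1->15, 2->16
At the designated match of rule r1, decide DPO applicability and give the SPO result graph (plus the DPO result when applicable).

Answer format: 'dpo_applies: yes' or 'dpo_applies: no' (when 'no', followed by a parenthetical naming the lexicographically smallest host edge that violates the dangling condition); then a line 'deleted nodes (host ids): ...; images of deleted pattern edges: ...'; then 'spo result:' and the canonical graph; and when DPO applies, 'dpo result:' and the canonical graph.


dpo_applies: no
(the rule deletes node 15, which keeps host edge (3,15,1) outside the match image — the dangling condition fails, DPO blocks; SPO proceeds and side-deletes such edges)
deleted nodes (host ids): 15; images of deleted pattern edges: (8,15,1)
spo result:
nodes: 3:m1, 4:m1, 5:m3, 6:m3, 8:m1, 11:m2, 14:m1, 16:m1
edges: (4,8,1); (5,16,1); (6,11,1); (8,16,1); (14,3,1); (14,4,1); (14,16,2)


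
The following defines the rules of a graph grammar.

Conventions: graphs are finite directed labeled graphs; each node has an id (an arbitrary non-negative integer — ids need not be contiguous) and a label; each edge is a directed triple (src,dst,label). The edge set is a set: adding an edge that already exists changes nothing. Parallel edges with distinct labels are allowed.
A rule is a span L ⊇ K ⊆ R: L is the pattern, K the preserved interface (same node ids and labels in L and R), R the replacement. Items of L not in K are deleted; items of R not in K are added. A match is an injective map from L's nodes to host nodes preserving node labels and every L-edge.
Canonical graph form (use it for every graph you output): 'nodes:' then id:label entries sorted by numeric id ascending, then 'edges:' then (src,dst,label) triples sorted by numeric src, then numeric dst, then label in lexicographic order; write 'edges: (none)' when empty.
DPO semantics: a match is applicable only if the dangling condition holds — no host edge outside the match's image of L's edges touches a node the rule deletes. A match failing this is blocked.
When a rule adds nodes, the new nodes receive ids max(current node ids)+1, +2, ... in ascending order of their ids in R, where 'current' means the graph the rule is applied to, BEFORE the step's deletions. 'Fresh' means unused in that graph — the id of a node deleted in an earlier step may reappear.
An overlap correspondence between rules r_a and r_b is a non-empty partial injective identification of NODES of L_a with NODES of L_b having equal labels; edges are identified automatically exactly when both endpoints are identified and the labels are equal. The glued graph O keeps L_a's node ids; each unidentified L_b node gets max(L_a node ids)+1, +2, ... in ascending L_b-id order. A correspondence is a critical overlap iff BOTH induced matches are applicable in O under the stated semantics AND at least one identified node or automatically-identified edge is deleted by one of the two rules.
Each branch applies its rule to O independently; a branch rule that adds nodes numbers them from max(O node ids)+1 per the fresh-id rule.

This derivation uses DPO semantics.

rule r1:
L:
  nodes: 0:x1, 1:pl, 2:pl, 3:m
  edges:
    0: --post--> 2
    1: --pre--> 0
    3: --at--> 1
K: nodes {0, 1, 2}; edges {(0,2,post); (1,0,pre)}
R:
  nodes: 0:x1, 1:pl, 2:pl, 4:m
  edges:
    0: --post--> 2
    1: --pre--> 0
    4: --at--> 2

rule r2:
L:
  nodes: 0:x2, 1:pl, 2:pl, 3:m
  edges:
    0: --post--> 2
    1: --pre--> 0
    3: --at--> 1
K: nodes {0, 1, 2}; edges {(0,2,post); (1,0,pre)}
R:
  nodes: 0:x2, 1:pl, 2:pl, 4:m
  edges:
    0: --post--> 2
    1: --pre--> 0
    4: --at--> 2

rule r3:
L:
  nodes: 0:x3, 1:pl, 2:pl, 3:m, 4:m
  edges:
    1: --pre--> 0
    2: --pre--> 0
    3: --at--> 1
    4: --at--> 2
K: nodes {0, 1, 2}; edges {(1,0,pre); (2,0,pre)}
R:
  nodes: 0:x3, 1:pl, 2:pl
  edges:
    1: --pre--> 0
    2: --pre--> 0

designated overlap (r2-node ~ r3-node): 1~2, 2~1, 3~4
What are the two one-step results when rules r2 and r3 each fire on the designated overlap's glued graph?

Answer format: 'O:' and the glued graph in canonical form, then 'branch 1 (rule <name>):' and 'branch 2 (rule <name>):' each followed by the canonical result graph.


O:
nodes: 0:x2, 1:pl, 2:pl, 3:m, 4:x3, 5:m
edges: (0,2,post); (1,0,pre); (1,4,pre); (2,4,pre); (3,1,at); (5,2,at)
branch 1 (rule r2):
nodes: 0:x2, 1:pl, 2:pl, 4:x3, 5:m, 6:m
edges: (0,2,post); (1,0,pre); (1,4,pre); (2,4,pre); (5,2,at); (6,2,at)
branch 2 (rule r3):
nodes: 0:x2, 1:pl, 2:pl, 4:x3
edges: (0,2,post); (1,0,pre); (1,4,pre); (2,4,pre)
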